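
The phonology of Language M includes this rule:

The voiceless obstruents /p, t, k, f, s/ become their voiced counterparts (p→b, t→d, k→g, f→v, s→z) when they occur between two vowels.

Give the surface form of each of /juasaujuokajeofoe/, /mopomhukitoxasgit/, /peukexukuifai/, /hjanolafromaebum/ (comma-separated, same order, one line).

/juasaujuokajeofoe/: /s/ is a voiceless obstruent between vowels /a/ and /a/, so it voices to [z]. /k/ is a voiceless obstruent between vowels /o/ and /a/, so it voices to [g]. /f/ is a voiceless obstruent between vowels /o/ and /o/, so it voices to [v]. → [juazaujuogajeovoe].
/mopomhukitoxasgit/: /p/ is a voiceless obstruent between vowels /o/ and /o/, so it voices to [b]. /k/ is a voiceless obstruent between vowels /u/ and /i/, so it voices to [g]. /t/ is a voiceless obstruent between vowels /i/ and /o/, so it voices to [d]. → [mobomhugidoxasgit].
/peukexukuifai/: /k/ is a voiceless obstruent between vowels /u/ and /e/, so it voices to [g]. /k/ is a voiceless obstruent between vowels /u/ and /u/, so it voices to [g]. /f/ is a voiceless obstruent between vowels /i/ and /a/, so it voices to [v]. → [peugexuguivai].
/hjanolafromaebum/: the rule's environment is not met; surfaces unchanged as [hjanolafromaebum].

juazaujuogajeovoe, mobomhugidoxasgit, peugexuguivai, hjanolafromaebum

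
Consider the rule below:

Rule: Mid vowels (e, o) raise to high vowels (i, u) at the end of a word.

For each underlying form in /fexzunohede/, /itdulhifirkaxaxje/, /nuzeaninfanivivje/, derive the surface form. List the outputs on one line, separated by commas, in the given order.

/fexzunohede/: /e/ is a mid vowel in word-final position, so it raises to [i]. → [fexzunohedi].
/itdulhifirkaxaxje/: /e/ is a mid vowel in word-final position, so it raises to [i]. → [itdulhifirkaxaxji].
/nuzeaninfanivivje/: /e/ is a mid vowel in word-final position, so it raises to [i]. → [nuzeaninfanivivji].

fexzunohedi, itdulhifirkaxaxji, nuzeaninfanivivji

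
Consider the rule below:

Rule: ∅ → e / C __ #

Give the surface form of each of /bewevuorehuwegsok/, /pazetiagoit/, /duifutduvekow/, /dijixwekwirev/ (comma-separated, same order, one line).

bewevuorehuwegsoke, pazetiagoite, duifutduvekowe, dijixwekwireve

/bewevuorehuwegsok/: the form ends in the consonant /k/, so [e] is inserted word-finally. → [bewevuorehuwegsoke].
/pazetiagoit/: the form ends in the consonant /t/, so [e] is inserted word-finally. → [pazetiagoite].
/duifutduvekow/: the form ends in the consonant /w/, so [e] is inserted word-finally. → [duifutduvekowe].
/dijixwekwirev/: the form ends in the consonant /v/, so [e] is inserted word-finally. → [dijixwekwireve].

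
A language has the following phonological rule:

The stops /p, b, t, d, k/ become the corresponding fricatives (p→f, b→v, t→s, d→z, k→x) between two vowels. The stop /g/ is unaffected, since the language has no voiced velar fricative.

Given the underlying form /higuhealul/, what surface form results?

No segment of /higuhealul/ meets the structural description of the rule, so the form surfaces unchanged.

higuhealul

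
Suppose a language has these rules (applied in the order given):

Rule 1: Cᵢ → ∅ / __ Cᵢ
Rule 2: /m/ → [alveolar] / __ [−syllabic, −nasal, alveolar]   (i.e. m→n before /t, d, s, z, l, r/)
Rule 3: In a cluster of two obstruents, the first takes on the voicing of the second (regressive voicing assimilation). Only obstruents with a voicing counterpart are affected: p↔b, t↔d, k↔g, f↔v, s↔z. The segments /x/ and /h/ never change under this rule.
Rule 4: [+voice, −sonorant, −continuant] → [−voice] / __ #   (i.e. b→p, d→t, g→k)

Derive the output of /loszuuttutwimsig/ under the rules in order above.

lozzuututwinsik

Rule 1 (degemination): /tt/ is a geminate; the first /t/ deletes. /loszuuttutwimsig/ → loszuututwimsig.
Rule 2 (nasal place assimilation): /m/ precedes the alveolar consonant /s/, so it assimilates in place to [n]. /loszuututwimsig/ → loszuututwinsig.
Rule 3 (regressive voicing assimilation): /s/ precedes the voiced obstruent /z/, so it voices to [z] by assimilation. /loszuututwinsig/ → lozzuututwinsig.
Rule 4 (final devoicing): /g/ is a voiced stop in word-final position, so it devoices to [k]. /lozzuututwinsig/ → lozzuututwinsik.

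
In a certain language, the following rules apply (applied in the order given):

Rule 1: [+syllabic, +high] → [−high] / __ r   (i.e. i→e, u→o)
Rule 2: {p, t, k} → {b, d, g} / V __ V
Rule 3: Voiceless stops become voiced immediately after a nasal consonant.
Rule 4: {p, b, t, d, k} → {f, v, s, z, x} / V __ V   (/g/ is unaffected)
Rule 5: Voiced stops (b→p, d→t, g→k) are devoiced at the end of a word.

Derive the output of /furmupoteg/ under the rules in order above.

formuvozek

Rule 1 (pre-rhotic lowering): /u/ is a high vowel immediately before /r/, so it lowers to [o]. /furmupoteg/ → formupoteg.
Rule 2 (intervocalic voicing): /p/ is a voiceless stop between vowels /u/ and /o/, so it voices to [b]. /t/ is a voiceless stop between vowels /o/ and /e/, so it voices to [d]. /formupoteg/ → formubodeg.
Rule 3 (post-nasal voicing): no segment meets the environment; /formubodeg/ is unchanged.
Rule 4 (intervocalic spirantization): /b/ is a stop between vowels /u/ and /o/, so it spirantizes to the fricative [v]. /d/ is a stop between vowels /o/ and /e/, so it spirantizes to the fricative [z]. /formubodeg/ → formuvozeg.
Rule 5 (final devoicing): /g/ is a voiced stop in word-final position, so it devoices to [k]. /formuvozeg/ → formuvozek.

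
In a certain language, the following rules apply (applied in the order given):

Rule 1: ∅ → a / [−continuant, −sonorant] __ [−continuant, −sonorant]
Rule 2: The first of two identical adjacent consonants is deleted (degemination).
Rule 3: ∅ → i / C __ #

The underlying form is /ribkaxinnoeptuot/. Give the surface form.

Rule 1 (stop-cluster a-epenthesis): /b/ and /k/ form a stop–stop cluster, so [a] is inserted between them. /p/ and /t/ form a stop–stop cluster, so [a] is inserted between them. /ribkaxinnoeptuot/ → ribakaxinnoepatuot.
Rule 2 (degemination): /nn/ is a geminate; the first /n/ deletes. /ribakaxinnoepatuot/ → ribakaxinoepatuot.
Rule 3 (final i-epenthesis): the form ends in the consonant /t/, so [i] is inserted word-finally. /ribakaxinoepatuot/ → ribakaxinoepatuoti.

ribakaxinoepatuoti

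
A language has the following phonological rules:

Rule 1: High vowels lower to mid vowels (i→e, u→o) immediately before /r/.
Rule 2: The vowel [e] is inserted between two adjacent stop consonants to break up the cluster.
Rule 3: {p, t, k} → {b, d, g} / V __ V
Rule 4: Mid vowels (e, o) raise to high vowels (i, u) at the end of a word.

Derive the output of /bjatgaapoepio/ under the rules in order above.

bjadegaaboebiu

Rule 1 (pre-rhotic lowering): no segment meets the environment; /bjatgaapoepio/ is unchanged.
Rule 2 (stop-cluster e-epenthesis): /t/ and /g/ form a stop–stop cluster, so [e] is inserted between them. /bjatgaapoepio/ → bjategaapoepio.
Rule 3 (intervocalic voicing): /t/ is a voiceless stop between vowels /a/ and /e/, so it voices to [d]. /p/ is a voiceless stop between vowels /a/ and /o/, so it voices to [b]. /p/ is a voiceless stop between vowels /e/ and /i/, so it voices to [b]. /bjategaapoepio/ → bjadegaaboebio.
Rule 4 (final vowel raising): /o/ is a mid vowel in word-final position, so it raises to [u]. /bjadegaaboebio/ → bjadegaaboebiu.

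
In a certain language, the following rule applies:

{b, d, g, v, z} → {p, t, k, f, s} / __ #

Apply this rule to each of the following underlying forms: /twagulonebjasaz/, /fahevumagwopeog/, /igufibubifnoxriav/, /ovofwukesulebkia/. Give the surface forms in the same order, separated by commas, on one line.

/twagulonebjasaz/: /z/ is a voiced obstruent in word-final position, so it devoices to [s]. → [twagulonebjasas].
/fahevumagwopeog/: /g/ is a voiced obstruent in word-final position, so it devoices to [k]. → [fahevumagwopeok].
/igufibubifnoxriav/: /v/ is a voiced obstruent in word-final position, so it devoices to [f]. → [igufibubifnoxriaf].
/ovofwukesulebkia/: the rule's environment is not met; surfaces unchanged as [ovofwukesulebkia].

twagulonebjasas, fahevumagwopeok, igufibubifnoxriaf, ovofwukesulebkia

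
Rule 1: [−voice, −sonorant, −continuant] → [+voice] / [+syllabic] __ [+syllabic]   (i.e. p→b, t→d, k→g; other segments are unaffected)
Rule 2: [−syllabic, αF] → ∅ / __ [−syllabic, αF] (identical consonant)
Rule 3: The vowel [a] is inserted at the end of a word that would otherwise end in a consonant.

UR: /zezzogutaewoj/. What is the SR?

zezogudaewoja

Rule 1 (intervocalic voicing): /t/ is a voiceless stop between vowels /u/ and /a/, so it voices to [d]. /zezzogutaewoj/ → zezzogudaewoj.
Rule 2 (degemination): /zz/ is a geminate; the first /z/ deletes. /zezzogudaewoj/ → zezogudaewoj.
Rule 3 (final a-epenthesis): the form ends in the consonant /j/, so [a] is inserted word-finally. /zezogudaewoj/ → zezogudaewoja.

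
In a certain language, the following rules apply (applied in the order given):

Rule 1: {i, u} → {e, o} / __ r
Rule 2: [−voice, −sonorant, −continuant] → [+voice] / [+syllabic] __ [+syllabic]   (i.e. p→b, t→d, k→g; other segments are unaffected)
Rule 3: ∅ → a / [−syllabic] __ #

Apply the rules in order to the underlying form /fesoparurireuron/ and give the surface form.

Rule 1 (pre-rhotic lowering): /u/ is a high vowel immediately before /r/, so it lowers to [o]. /i/ is a high vowel immediately before /r/, so it lowers to [e]. /u/ is a high vowel immediately before /r/, so it lowers to [o]. /fesoparurireuron/ → fesoparorereoron.
Rule 2 (intervocalic voicing): /p/ is a voiceless stop between vowels /o/ and /a/, so it voices to [b]. /fesoparorereoron/ → fesobarorereoron.
Rule 3 (final a-epenthesis): the form ends in the consonant /n/, so [a] is inserted word-finally. /fesobarorereoron/ → fesobarorereorona.

fesobarorereorona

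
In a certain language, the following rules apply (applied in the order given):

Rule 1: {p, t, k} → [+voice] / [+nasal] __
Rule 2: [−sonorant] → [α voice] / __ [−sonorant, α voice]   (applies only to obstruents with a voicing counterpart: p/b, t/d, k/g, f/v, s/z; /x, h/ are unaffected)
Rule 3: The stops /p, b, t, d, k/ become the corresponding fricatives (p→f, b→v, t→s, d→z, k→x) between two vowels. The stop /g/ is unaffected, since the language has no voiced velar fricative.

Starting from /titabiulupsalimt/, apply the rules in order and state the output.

Rule 1 (post-nasal voicing): /t/ is a voiceless stop immediately after the nasal /m/, so it voices to [d]. /titabiulupsalimt/ → titabiulupsalimd.
Rule 2 (regressive voicing assimilation): no segment meets the environment; /titabiulupsalimd/ is unchanged.
Rule 3 (intervocalic spirantization): /t/ is a stop between vowels /i/ and /a/, so it spirantizes to the fricative [s]. /b/ is a stop between vowels /a/ and /i/, so it spirantizes to the fricative [v]. /titabiulupsalimd/ → tisaviulupsalimd.

tisaviulupsalimd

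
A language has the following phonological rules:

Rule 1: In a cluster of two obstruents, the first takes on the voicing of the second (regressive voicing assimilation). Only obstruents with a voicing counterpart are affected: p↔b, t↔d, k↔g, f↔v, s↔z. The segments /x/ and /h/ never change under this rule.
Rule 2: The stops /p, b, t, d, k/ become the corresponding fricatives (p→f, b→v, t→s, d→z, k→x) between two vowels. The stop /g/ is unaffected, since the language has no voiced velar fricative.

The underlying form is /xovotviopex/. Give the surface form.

Rule 1 (regressive voicing assimilation): /t/ precedes the voiced obstruent /v/, so it voices to [d] by assimilation. /xovotviopex/ → xovodviopex.
Rule 2 (intervocalic spirantization): /p/ is a stop between vowels /o/ and /e/, so it spirantizes to the fricative [f]. /xovodviopex/ → xovodviofex.

xovodviofex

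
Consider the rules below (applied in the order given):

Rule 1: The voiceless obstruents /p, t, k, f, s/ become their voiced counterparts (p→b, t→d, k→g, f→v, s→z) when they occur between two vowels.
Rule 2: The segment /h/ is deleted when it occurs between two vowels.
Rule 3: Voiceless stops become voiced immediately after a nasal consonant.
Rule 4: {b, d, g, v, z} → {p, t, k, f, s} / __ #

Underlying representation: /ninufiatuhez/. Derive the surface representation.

ninuviadues

Rule 1 (intervocalic voicing): /f/ is a voiceless obstruent between vowels /u/ and /i/, so it voices to [v]. /t/ is a voiceless obstruent between vowels /a/ and /u/, so it voices to [d]. /ninufiatuhez/ → ninuviaduhez.
Rule 2 (intervocalic h-deletion): /h/ occurs between vowels /u/ and /e/, so it deletes. /ninuviaduhez/ → ninuviaduez.
Rule 3 (post-nasal voicing): no segment meets the environment; /ninuviaduez/ is unchanged.
Rule 4 (final devoicing): /z/ is a voiced obstruent in word-final position, so it devoices to [s]. /ninuviaduez/ → ninuviadues.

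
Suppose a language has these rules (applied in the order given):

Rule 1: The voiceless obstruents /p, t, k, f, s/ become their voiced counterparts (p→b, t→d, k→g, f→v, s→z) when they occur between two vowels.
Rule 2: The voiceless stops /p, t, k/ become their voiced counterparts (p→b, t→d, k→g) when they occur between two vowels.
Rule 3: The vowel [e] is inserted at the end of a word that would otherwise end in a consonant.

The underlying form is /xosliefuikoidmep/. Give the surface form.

xoslievuigoidmepe

Rule 1 (intervocalic voicing): /f/ is a voiceless obstruent between vowels /e/ and /u/, so it voices to [v]. /k/ is a voiceless obstruent between vowels /i/ and /o/, so it voices to [g]. /xosliefuikoidmep/ → xoslievuigoidmep.
Rule 2 (intervocalic voicing): no segment meets the environment; /xoslievuigoidmep/ is unchanged.
Rule 3 (final e-epenthesis): the form ends in the consonant /p/, so [e] is inserted word-finally. /xoslievuigoidmep/ → xoslievuigoidmepe.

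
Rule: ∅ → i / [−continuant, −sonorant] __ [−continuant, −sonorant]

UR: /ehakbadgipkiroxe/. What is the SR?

ehakibadigipikiroxe

/k/ and /b/ form a stop–stop cluster, so [i] is inserted between them.
/d/ and /g/ form a stop–stop cluster, so [i] is inserted between them.
/p/ and /k/ form a stop–stop cluster, so [i] is inserted between them.
Surface form: [ehakibadigipikiroxe].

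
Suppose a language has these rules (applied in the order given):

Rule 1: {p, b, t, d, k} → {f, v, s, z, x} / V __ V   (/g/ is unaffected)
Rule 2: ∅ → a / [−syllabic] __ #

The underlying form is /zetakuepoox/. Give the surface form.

zesaxuefooxa

Rule 1 (intervocalic spirantization): /t/ is a stop between vowels /e/ and /a/, so it spirantizes to the fricative [s]. /k/ is a stop between vowels /a/ and /u/, so it spirantizes to the fricative [x]. /p/ is a stop between vowels /e/ and /o/, so it spirantizes to the fricative [f]. /zetakuepoox/ → zesaxuefoox.
Rule 2 (final a-epenthesis): the form ends in the consonant /x/, so [a] is inserted word-finally. /zesaxuefoox/ → zesaxuefooxa.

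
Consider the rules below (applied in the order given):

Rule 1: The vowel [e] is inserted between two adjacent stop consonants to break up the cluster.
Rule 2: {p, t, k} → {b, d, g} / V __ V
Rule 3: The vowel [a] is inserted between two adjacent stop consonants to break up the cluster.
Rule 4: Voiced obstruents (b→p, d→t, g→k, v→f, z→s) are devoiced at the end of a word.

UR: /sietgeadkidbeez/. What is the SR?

siedegeadegidebees

Rule 1 (stop-cluster e-epenthesis): /t/ and /g/ form a stop–stop cluster, so [e] is inserted between them. /d/ and /k/ form a stop–stop cluster, so [e] is inserted between them. /d/ and /b/ form a stop–stop cluster, so [e] is inserted between them. /sietgeadkidbeez/ → sietegeadekidebeez.
Rule 2 (intervocalic voicing): /t/ is a voiceless stop between vowels /e/ and /e/, so it voices to [d]. /k/ is a voiceless stop between vowels /e/ and /i/, so it voices to [g]. /sietegeadekidebeez/ → siedegeadegidebeez.
Rule 3 (stop-cluster a-epenthesis): no segment meets the environment; /siedegeadegidebeez/ is unchanged.
Rule 4 (final devoicing): /z/ is a voiced obstruent in word-final position, so it devoices to [s]. /siedegeadegidebeez/ → siedegeadegidebees.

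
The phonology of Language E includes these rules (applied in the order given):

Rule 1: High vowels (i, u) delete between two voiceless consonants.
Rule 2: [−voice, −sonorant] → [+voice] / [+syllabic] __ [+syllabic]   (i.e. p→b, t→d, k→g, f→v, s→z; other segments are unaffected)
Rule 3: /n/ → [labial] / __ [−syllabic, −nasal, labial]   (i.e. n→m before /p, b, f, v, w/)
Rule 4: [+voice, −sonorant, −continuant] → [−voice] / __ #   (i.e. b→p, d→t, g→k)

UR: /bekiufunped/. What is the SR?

begiuvumpet

Rule 1 (high vowel syncope): no segment meets the environment; /bekiufunped/ is unchanged.
Rule 2 (intervocalic voicing): /k/ is a voiceless obstruent between vowels /e/ and /i/, so it voices to [g]. /f/ is a voiceless obstruent between vowels /u/ and /u/, so it voices to [v]. /bekiufunped/ → begiuvunped.
Rule 3 (nasal place assimilation): /n/ precedes the labial consonant /p/, so it assimilates in place to [m]. /begiuvunped/ → begiuvumped.
Rule 4 (final devoicing): /d/ is a voiced stop in word-final position, so it devoices to [t]. /begiuvumped/ → begiuvumpet.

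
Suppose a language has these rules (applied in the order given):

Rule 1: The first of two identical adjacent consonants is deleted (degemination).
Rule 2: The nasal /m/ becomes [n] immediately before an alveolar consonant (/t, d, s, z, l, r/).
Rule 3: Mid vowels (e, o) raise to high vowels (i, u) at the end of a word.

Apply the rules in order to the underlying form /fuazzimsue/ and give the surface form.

Rule 1 (degemination): /zz/ is a geminate; the first /z/ deletes. /fuazzimsue/ → fuazimsue.
Rule 2 (nasal place assimilation): /m/ precedes the alveolar consonant /s/, so it assimilates in place to [n]. /fuazimsue/ → fuazinsue.
Rule 3 (final vowel raising): /e/ is a mid vowel in word-final position, so it raises to [i]. /fuazinsue/ → fuazinsui.

fuazinsui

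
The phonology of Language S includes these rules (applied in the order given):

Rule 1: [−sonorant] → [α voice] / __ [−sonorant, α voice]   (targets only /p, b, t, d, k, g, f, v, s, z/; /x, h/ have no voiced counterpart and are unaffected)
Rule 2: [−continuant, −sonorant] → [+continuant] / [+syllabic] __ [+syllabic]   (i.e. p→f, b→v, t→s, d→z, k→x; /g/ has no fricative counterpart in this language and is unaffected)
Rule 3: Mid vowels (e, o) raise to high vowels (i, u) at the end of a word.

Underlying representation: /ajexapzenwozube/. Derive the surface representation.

Rule 1 (regressive voicing assimilation): /p/ precedes the voiced obstruent /z/, so it voices to [b] by assimilation. /ajexapzenwozube/ → ajexabzenwozube.
Rule 2 (intervocalic spirantization): /b/ is a stop between vowels /u/ and /e/, so it spirantizes to the fricative [v]. /ajexabzenwozube/ → ajexabzenwozuve.
Rule 3 (final vowel raising): /e/ is a mid vowel in word-final position, so it raises to [i]. /ajexabzenwozuve/ → ajexabzenwozuvi.

ajexabzenwozuvi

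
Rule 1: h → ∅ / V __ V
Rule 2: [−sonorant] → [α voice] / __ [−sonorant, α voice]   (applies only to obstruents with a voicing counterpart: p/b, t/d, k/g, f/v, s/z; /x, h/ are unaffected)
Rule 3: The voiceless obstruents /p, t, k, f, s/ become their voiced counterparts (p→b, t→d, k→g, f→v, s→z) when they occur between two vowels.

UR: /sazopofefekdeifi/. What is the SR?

sazobovevegdeivi

Rule 1 (intervocalic h-deletion): no segment meets the environment; /sazopofefekdeifi/ is unchanged.
Rule 2 (regressive voicing assimilation): /k/ precedes the voiced obstruent /d/, so it voices to [g] by assimilation. /sazopofefekdeifi/ → sazopofefegdeifi.
Rule 3 (intervocalic voicing): /p/ is a voiceless obstruent between vowels /o/ and /o/, so it voices to [b]. /f/ is a voiceless obstruent between vowels /o/ and /e/, so it voices to [v]. /f/ is a voiceless obstruent between vowels /e/ and /e/, so it voices to [v]. /f/ is a voiceless obstruent between vowels /i/ and /i/, so it voices to [v]. /sazopofefegdeifi/ → sazobovevegdeivi.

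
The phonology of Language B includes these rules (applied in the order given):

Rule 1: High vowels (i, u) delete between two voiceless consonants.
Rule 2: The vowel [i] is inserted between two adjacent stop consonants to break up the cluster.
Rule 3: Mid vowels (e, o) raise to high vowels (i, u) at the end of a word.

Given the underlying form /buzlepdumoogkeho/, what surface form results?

Rule 1 (high vowel syncope): no segment meets the environment; /buzlepdumoogkeho/ is unchanged.
Rule 2 (stop-cluster i-epenthesis): /p/ and /d/ form a stop–stop cluster, so [i] is inserted between them. /g/ and /k/ form a stop–stop cluster, so [i] is inserted between them. /buzlepdumoogkeho/ → buzlepidumoogikeho.
Rule 3 (final vowel raising): /o/ is a mid vowel in word-final position, so it raises to [u]. /buzlepidumoogikeho/ → buzlepidumoogikehu.

buzlepidumoogikehu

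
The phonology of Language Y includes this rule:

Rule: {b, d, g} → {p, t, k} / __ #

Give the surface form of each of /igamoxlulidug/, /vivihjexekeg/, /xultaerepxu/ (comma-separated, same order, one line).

igamoxluliduk, vivihjexekek, xultaerepxu

/igamoxlulidug/: /g/ is a voiced stop in word-final position, so it devoices to [k]. → [igamoxluliduk].
/vivihjexekeg/: /g/ is a voiced stop in word-final position, so it devoices to [k]. → [vivihjexekek].
/xultaerepxu/: the rule's environment is not met; surfaces unchanged as [xultaerepxu].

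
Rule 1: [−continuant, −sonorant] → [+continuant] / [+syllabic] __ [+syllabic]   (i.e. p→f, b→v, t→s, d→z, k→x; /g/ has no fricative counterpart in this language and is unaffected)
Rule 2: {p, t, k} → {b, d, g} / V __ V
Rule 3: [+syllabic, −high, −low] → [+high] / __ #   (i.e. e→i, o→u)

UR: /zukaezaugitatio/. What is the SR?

zuxaezaugisasiu

Rule 1 (intervocalic spirantization): /k/ is a stop between vowels /u/ and /a/, so it spirantizes to the fricative [x]. /t/ is a stop between vowels /i/ and /a/, so it spirantizes to the fricative [s]. /t/ is a stop between vowels /a/ and /i/, so it spirantizes to the fricative [s]. /zukaezaugitatio/ → zuxaezaugisasio.
Rule 2 (intervocalic voicing): no segment meets the environment; /zuxaezaugisasio/ is unchanged.
Rule 3 (final vowel raising): /o/ is a mid vowel in word-final position, so it raises to [u]. /zuxaezaugisasio/ → zuxaezaugisasiu.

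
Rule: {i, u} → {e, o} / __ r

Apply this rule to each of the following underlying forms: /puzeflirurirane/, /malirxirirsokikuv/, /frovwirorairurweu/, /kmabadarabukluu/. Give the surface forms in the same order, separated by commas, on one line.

/puzeflirurirane/: /i/ is a high vowel immediately before /r/, so it lowers to [e]. /u/ is a high vowel immediately before /r/, so it lowers to [o]. /i/ is a high vowel immediately before /r/, so it lowers to [e]. → [puzeflerorerane].
/malirxirirsokikuv/: /i/ is a high vowel immediately before /r/, so it lowers to [e]. /i/ is a high vowel immediately before /r/, so it lowers to [e]. /i/ is a high vowel immediately before /r/, so it lowers to [e]. → [malerxerersokikuv].
/frovwirorairurweu/: /i/ is a high vowel immediately before /r/, so it lowers to [e]. /i/ is a high vowel immediately before /r/, so it lowers to [e]. /u/ is a high vowel immediately before /r/, so it lowers to [o]. → [frovweroraerorweu].
/kmabadarabukluu/: the rule's environment is not met; surfaces unchanged as [kmabadarabukluu].

puzeflerorerane, malerxerersokikuv, frovweroraerorweu, kmabadarabukluu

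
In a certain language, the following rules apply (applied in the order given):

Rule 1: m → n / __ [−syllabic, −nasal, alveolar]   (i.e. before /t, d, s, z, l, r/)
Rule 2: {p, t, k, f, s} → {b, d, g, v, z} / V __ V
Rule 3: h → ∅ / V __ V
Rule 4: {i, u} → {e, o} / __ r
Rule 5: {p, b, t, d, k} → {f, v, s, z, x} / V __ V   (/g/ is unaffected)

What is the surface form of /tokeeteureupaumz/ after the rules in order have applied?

Rule 1 (nasal place assimilation): /m/ precedes the alveolar consonant /z/, so it assimilates in place to [n]. /tokeeteureupaumz/ → tokeeteureupaunz.
Rule 2 (intervocalic voicing): /k/ is a voiceless obstruent between vowels /o/ and /e/, so it voices to [g]. /t/ is a voiceless obstruent between vowels /e/ and /e/, so it voices to [d]. /p/ is a voiceless obstruent between vowels /u/ and /a/, so it voices to [b]. /tokeeteureupaunz/ → togeedeureubaunz.
Rule 3 (intervocalic h-deletion): no segment meets the environment; /togeedeureubaunz/ is unchanged.
Rule 4 (pre-rhotic lowering): /u/ is a high vowel immediately before /r/, so it lowers to [o]. /togeedeureubaunz/ → togeedeoreubaunz.
Rule 5 (intervocalic spirantization): /d/ is a stop between vowels /e/ and /e/, so it spirantizes to the fricative [z]. /b/ is a stop between vowels /u/ and /a/, so it spirantizes to the fricative [v]. /togeedeoreubaunz/ → togeezeoreuvaunz.

togeezeoreuvaunz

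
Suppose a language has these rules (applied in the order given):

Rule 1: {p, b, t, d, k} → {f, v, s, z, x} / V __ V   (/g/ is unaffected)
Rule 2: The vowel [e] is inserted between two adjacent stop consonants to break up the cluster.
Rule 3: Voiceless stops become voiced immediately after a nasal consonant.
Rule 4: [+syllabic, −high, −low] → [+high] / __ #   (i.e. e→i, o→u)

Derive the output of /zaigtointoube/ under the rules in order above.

Rule 1 (intervocalic spirantization): /b/ is a stop between vowels /u/ and /e/, so it spirantizes to the fricative [v]. /zaigtointoube/ → zaigtointouve.
Rule 2 (stop-cluster e-epenthesis): /g/ and /t/ form a stop–stop cluster, so [e] is inserted between them. /zaigtointouve/ → zaigetointouve.
Rule 3 (post-nasal voicing): /t/ is a voiceless stop immediately after the nasal /n/, so it voices to [d]. /zaigetointouve/ → zaigetoindouve.
Rule 4 (final vowel raising): /e/ is a mid vowel in word-final position, so it raises to [i]. /zaigetoindouve/ → zaigetoindouvi.

zaigetoindouvi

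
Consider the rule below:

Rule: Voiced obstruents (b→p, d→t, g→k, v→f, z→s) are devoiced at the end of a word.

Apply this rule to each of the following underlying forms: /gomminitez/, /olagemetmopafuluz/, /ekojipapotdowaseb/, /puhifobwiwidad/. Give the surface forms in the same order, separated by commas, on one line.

gomminites, olagemetmopafulus, ekojipapotdowasep, puhifobwiwidat

/gomminitez/: /z/ is a voiced obstruent in word-final position, so it devoices to [s]. → [gomminites].
/olagemetmopafuluz/: /z/ is a voiced obstruent in word-final position, so it devoices to [s]. → [olagemetmopafulus].
/ekojipapotdowaseb/: /b/ is a voiced obstruent in word-final position, so it devoices to [p]. → [ekojipapotdowasep].
/puhifobwiwidad/: /d/ is a voiced obstruent in word-final position, so it devoices to [t]. → [puhifobwiwidat].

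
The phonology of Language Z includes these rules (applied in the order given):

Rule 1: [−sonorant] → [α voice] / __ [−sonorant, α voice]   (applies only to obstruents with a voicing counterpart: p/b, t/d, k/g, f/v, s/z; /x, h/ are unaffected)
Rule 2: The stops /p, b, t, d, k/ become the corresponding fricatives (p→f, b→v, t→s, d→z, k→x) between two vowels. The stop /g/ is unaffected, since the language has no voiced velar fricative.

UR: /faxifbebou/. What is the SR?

Rule 1 (regressive voicing assimilation): /f/ precedes the voiced obstruent /b/, so it voices to [v] by assimilation. /faxifbebou/ → faxivbebou.
Rule 2 (intervocalic spirantization): /b/ is a stop between vowels /e/ and /o/, so it spirantizes to the fricative [v]. /faxivbebou/ → faxivbevou.

faxivbevou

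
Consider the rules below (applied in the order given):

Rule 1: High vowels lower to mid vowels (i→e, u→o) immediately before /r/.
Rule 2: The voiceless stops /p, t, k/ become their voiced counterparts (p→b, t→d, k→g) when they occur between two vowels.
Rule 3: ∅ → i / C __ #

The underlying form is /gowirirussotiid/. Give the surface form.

Rule 1 (pre-rhotic lowering): /i/ is a high vowel immediately before /r/, so it lowers to [e]. /i/ is a high vowel immediately before /r/, so it lowers to [e]. /gowirirussotiid/ → gowererussotiid.
Rule 2 (intervocalic voicing): /t/ is a voiceless stop between vowels /o/ and /i/, so it voices to [d]. /gowererussotiid/ → gowererussodiid.
Rule 3 (final i-epenthesis): the form ends in the consonant /d/, so [i] is inserted word-finally. /gowererussodiid/ → gowererussodiidi.

gowererussodiidi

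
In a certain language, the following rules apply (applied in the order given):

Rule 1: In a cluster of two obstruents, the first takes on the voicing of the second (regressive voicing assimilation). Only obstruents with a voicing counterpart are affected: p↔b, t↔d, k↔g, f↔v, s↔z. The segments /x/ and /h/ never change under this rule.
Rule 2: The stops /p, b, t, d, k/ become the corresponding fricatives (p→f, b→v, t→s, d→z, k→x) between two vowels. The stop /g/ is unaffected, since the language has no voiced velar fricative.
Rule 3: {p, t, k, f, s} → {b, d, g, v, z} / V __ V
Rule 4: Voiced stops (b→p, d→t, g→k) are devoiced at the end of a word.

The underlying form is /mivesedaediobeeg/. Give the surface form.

Rule 1 (regressive voicing assimilation): no segment meets the environment; /mivesedaediobeeg/ is unchanged.
Rule 2 (intervocalic spirantization): /d/ is a stop between vowels /e/ and /a/, so it spirantizes to the fricative [z]. /d/ is a stop between vowels /e/ and /i/, so it spirantizes to the fricative [z]. /b/ is a stop between vowels /o/ and /e/, so it spirantizes to the fricative [v]. /mivesedaediobeeg/ → mivesezaezioveeg.
Rule 3 (intervocalic voicing): /s/ is a voiceless obstruent between vowels /e/ and /e/, so it voices to [z]. /mivesezaezioveeg/ → mivezezaezioveeg.
Rule 4 (final devoicing): /g/ is a voiced stop in word-final position, so it devoices to [k]. /mivezezaezioveeg/ → mivezezaezioveek.

mivezezaezioveek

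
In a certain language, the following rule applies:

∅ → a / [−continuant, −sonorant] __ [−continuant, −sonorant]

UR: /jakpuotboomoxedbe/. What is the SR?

/k/ and /p/ form a stop–stop cluster, so [a] is inserted between them.
/t/ and /b/ form a stop–stop cluster, so [a] is inserted between them.
/d/ and /b/ form a stop–stop cluster, so [a] is inserted between them.
Surface form: [jakapuotaboomoxedabe].

jakapuotaboomoxedabe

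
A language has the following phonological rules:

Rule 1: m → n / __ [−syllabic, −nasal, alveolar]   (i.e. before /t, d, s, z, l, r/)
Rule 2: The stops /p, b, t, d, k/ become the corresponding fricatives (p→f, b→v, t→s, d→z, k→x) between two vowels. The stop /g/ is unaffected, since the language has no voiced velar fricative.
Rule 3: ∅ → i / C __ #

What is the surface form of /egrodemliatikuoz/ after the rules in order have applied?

egrozenliasixuozi

Rule 1 (nasal place assimilation): /m/ precedes the alveolar consonant /l/, so it assimilates in place to [n]. /egrodemliatikuoz/ → egrodenliatikuoz.
Rule 2 (intervocalic spirantization): /d/ is a stop between vowels /o/ and /e/, so it spirantizes to the fricative [z]. /t/ is a stop between vowels /a/ and /i/, so it spirantizes to the fricative [s]. /k/ is a stop between vowels /i/ and /u/, so it spirantizes to the fricative [x]. /egrodenliatikuoz/ → egrozenliasixuoz.
Rule 3 (final i-epenthesis): the form ends in the consonant /z/, so [i] is inserted word-finally. /egrozenliasixuoz/ → egrozenliasixuozi.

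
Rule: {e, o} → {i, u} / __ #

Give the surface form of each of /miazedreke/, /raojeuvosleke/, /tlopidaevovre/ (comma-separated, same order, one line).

/miazedreke/: /e/ is a mid vowel in word-final position, so it raises to [i]. → [miazedreki].
/raojeuvosleke/: /e/ is a mid vowel in word-final position, so it raises to [i]. → [raojeuvosleki].
/tlopidaevovre/: /e/ is a mid vowel in word-final position, so it raises to [i]. → [tlopidaevovri].

miazedreki, raojeuvosleki, tlopidaevovri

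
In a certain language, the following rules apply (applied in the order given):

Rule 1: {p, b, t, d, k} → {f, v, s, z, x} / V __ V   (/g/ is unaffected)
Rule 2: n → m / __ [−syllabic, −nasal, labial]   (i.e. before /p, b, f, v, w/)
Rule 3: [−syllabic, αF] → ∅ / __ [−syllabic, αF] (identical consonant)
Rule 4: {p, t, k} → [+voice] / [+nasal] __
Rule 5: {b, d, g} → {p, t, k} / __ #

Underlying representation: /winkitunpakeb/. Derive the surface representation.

wingisumbaxep

Rule 1 (intervocalic spirantization): /t/ is a stop between vowels /i/ and /u/, so it spirantizes to the fricative [s]. /k/ is a stop between vowels /a/ and /e/, so it spirantizes to the fricative [x]. /winkitunpakeb/ → winkisunpaxeb.
Rule 2 (nasal place assimilation): /n/ precedes the labial consonant /p/, so it assimilates in place to [m]. /winkisunpaxeb/ → winkisumpaxeb.
Rule 3 (degemination): no segment meets the environment; /winkisumpaxeb/ is unchanged.
Rule 4 (post-nasal voicing): /k/ is a voiceless stop immediately after the nasal /n/, so it voices to [g]. /p/ is a voiceless stop immediately after the nasal /m/, so it voices to [b]. /winkisumpaxeb/ → wingisumbaxeb.
Rule 5 (final devoicing): /b/ is a voiced stop in word-final position, so it devoices to [p]. /wingisumbaxeb/ → wingisumbaxep.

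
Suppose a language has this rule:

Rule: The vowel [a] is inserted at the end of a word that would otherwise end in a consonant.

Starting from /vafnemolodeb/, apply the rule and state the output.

vafnemolodeba

the form ends in the consonant /b/, so [a] is inserted word-finally.
Surface form: [vafnemolodeba].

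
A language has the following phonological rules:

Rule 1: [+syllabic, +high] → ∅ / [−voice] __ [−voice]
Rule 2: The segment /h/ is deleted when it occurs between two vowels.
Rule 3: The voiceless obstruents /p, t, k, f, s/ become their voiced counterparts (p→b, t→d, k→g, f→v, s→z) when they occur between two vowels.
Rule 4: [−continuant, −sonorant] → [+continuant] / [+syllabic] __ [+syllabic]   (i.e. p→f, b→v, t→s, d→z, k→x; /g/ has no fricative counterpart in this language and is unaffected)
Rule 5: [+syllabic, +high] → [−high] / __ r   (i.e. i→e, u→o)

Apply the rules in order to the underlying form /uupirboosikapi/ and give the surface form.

uuverbooskavi

Rule 1 (high vowel syncope): /i/ is a high vowel flanked by voiceless consonants /s/ and /k/, so it deletes. /uupirboosikapi/ → uupirbooskapi.
Rule 2 (intervocalic h-deletion): no segment meets the environment; /uupirbooskapi/ is unchanged.
Rule 3 (intervocalic voicing): /p/ is a voiceless obstruent between vowels /u/ and /i/, so it voices to [b]. /p/ is a voiceless obstruent between vowels /a/ and /i/, so it voices to [b]. /uupirbooskapi/ → uubirbooskabi.
Rule 4 (intervocalic spirantization): /b/ is a stop between vowels /u/ and /i/, so it spirantizes to the fricative [v]. /b/ is a stop between vowels /a/ and /i/, so it spirantizes to the fricative [v]. /uubirbooskabi/ → uuvirbooskavi.
Rule 5 (pre-rhotic lowering): /i/ is a high vowel immediately before /r/, so it lowers to [e]. /uuvirbooskavi/ → uuverbooskavi.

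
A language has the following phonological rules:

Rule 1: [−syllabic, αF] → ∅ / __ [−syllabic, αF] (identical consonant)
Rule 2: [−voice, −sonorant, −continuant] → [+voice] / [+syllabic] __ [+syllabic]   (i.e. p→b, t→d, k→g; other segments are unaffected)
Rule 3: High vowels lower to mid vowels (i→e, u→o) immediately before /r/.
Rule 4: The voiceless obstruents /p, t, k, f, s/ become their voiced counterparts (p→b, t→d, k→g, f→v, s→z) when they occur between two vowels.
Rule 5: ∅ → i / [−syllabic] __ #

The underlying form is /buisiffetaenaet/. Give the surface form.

buizivedaenaeti

Rule 1 (degemination): /ff/ is a geminate; the first /f/ deletes. /buisiffetaenaet/ → buisifetaenaet.
Rule 2 (intervocalic voicing): /t/ is a voiceless stop between vowels /e/ and /a/, so it voices to [d]. /buisifetaenaet/ → buisifedaenaet.
Rule 3 (pre-rhotic lowering): no segment meets the environment; /buisifedaenaet/ is unchanged.
Rule 4 (intervocalic voicing): /s/ is a voiceless obstruent between vowels /i/ and /i/, so it voices to [z]. /f/ is a voiceless obstruent between vowels /i/ and /e/, so it voices to [v]. /buisifedaenaet/ → buizivedaenaet.
Rule 5 (final i-epenthesis): the form ends in the consonant /t/, so [i] is inserted word-finally. /buizivedaenaet/ → buizivedaenaeti.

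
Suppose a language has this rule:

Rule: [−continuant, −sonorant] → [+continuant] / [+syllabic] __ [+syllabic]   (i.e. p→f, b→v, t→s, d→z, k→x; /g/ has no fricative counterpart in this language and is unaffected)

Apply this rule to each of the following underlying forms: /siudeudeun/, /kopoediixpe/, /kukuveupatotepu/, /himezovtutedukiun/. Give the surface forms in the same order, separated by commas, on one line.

/siudeudeun/: /d/ is a stop between vowels /u/ and /e/, so it spirantizes to the fricative [z]. /d/ is a stop between vowels /u/ and /e/, so it spirantizes to the fricative [z]. → [siuzeuzeun].
/kopoediixpe/: /p/ is a stop between vowels /o/ and /o/, so it spirantizes to the fricative [f]. /d/ is a stop between vowels /e/ and /i/, so it spirantizes to the fricative [z]. → [kofoeziixpe].
/kukuveupatotepu/: /k/ is a stop between vowels /u/ and /u/, so it spirantizes to the fricative [x]. /p/ is a stop between vowels /u/ and /a/, so it spirantizes to the fricative [f]. /t/ is a stop between vowels /a/ and /o/, so it spirantizes to the fricative [s]. /t/ is a stop between vowels /o/ and /e/, so it spirantizes to the fricative [s]. /p/ is a stop between vowels /e/ and /u/, so it spirantizes to the fricative [f]. → [kuxuveufasosefu].
/himezovtutedukiun/: /t/ is a stop between vowels /u/ and /e/, so it spirantizes to the fricative [s]. /d/ is a stop between vowels /e/ and /u/, so it spirantizes to the fricative [z]. /k/ is a stop between vowels /u/ and /i/, so it spirantizes to the fricative [x]. → [himezovtusezuxiun].

siuzeuzeun, kofoeziixpe, kuxuveufasosefu, himezovtusezuxiun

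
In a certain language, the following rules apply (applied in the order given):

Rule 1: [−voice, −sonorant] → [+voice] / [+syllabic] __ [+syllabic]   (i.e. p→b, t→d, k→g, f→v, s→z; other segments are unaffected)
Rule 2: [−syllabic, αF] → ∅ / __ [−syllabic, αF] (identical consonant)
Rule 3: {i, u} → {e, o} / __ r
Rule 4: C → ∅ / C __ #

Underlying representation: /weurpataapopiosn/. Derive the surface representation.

weorpadaabobios

Rule 1 (intervocalic voicing): /t/ is a voiceless obstruent between vowels /a/ and /a/, so it voices to [d]. /p/ is a voiceless obstruent between vowels /a/ and /o/, so it voices to [b]. /p/ is a voiceless obstruent between vowels /o/ and /i/, so it voices to [b]. /weurpataapopiosn/ → weurpadaabobiosn.
Rule 2 (degemination): no segment meets the environment; /weurpadaabobiosn/ is unchanged.
Rule 3 (pre-rhotic lowering): /u/ is a high vowel immediately before /r/, so it lowers to [o]. /weurpadaabobiosn/ → weorpadaabobiosn.
Rule 4 (final cluster simplification): /n/ is the second consonant of a word-final cluster /sn/, so it deletes. /weorpadaabobiosn/ → weorpadaabobios.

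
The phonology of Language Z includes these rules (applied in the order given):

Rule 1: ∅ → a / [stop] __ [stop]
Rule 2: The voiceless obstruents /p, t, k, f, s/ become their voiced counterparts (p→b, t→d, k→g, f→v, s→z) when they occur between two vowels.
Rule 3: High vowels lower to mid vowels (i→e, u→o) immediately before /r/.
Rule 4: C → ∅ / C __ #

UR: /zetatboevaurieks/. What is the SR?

zedadaboevaoriek

Rule 1 (stop-cluster a-epenthesis): /t/ and /b/ form a stop–stop cluster, so [a] is inserted between them. /zetatboevaurieks/ → zetataboevaurieks.
Rule 2 (intervocalic voicing): /t/ is a voiceless obstruent between vowels /e/ and /a/, so it voices to [d]. /t/ is a voiceless obstruent between vowels /a/ and /a/, so it voices to [d]. /zetataboevaurieks/ → zedadaboevaurieks.
Rule 3 (pre-rhotic lowering): /u/ is a high vowel immediately before /r/, so it lowers to [o]. /zedadaboevaurieks/ → zedadaboevaorieks.
Rule 4 (final cluster simplification): /s/ is the second consonant of a word-final cluster /ks/, so it deletes. /zedadaboevaorieks/ → zedadaboevaoriek.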